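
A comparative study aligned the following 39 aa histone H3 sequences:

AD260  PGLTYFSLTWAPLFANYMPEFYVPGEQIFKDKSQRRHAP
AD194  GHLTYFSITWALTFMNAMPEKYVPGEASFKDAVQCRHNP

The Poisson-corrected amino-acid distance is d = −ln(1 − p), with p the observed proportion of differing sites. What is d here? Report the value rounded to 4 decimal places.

Mismatches occur at site 1 (P/G), site 2 (G/H), site 8 (L/I), site 12 (P/L), site 13 (L/T), site 15 (A/M), site 17 (Y/A), site 21 (F/K), site 27 (Q/A), site 28 (I/S), site 32 (K/A), site 33 (S/V), site 35 (R/C), site 38 (A/N).
p = 14/39 = 0.358974.
d = −ln(1 − 0.358974) = −ln(0.641026) = 0.4447.

0.4447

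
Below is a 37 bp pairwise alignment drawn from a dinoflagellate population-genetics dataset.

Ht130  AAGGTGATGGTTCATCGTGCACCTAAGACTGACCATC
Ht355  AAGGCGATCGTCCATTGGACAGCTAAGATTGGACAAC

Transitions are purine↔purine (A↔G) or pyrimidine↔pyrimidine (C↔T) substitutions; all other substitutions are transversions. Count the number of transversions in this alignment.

5

Mismatches occur at site 5 (T/C, transition), site 9 (G/C, transversion), site 12 (T/C, transition), site 16 (C/T, transition), site 18 (T/G, transversion), site 19 (G/A, transition), site 22 (C/G, transversion), site 29 (C/T, transition), site 32 (A/G, transition), site 33 (C/A, transversion), site 36 (T/A, transversion).
Of the 11 differences, 6 transitions and 5 transversions, so the answer is 5.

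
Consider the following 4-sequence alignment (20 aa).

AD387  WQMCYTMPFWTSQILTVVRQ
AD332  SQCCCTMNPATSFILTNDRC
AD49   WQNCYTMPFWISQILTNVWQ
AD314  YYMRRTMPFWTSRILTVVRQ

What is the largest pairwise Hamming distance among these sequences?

12

Pairwise Hamming distances:
  AD387 vs AD332: 10
  AD387 vs AD49: 4
  AD387 vs AD314: 5
  AD332 vs AD49: 11
  AD332 vs AD314: 12
  AD49 vs AD314: 9
The largest is 12, between AD332 and AD314.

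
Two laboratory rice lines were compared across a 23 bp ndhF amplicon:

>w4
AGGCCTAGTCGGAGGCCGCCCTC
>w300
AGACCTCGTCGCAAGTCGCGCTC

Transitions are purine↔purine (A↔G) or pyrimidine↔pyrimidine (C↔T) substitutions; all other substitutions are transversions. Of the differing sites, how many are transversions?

3

Mismatches occur at site 3 (G/A, transition), site 7 (A/C, transversion), site 12 (G/C, transversion), site 14 (G/A, transition), site 16 (C/T, transition), site 20 (C/G, transversion).
Of the 6 differences, 3 transitions and 3 transversions, so the answer is 3.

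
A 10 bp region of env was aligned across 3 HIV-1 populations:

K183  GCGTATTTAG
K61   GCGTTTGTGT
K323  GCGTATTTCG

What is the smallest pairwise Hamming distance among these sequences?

Pairwise Hamming distances:
  K183 vs K61: 4
  K183 vs K323: 1
  K61 vs K323: 4
The smallest is 1, between K183 and K323.

1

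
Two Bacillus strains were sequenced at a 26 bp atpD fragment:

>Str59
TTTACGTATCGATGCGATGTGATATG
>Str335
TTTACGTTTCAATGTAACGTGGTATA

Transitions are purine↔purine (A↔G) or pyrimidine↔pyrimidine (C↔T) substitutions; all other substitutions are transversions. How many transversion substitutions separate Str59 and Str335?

1

Mismatches occur at site 8 (A/T, transversion), site 11 (G/A, transition), site 15 (C/T, transition), site 16 (G/A, transition), site 18 (T/C, transition), site 22 (A/G, transition), site 26 (G/A, transition).
Of the 7 differences, 6 transitions and 1 transversion, so the answer is 1.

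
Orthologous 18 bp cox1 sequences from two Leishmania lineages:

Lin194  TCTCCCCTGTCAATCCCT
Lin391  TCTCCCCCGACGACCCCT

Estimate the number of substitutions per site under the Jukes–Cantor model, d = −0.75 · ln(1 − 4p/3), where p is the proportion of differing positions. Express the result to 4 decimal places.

Differing sites — 8:T/C; 10:T/A; 12:A/G; 14:T/C.
p = 4/18 = 0.222222.
d = −0.75 · ln(1 − (4/3)·0.222222) = −0.75 · ln(0.703704) = −0.75 · (-0.351397) = 0.2635.

0.2635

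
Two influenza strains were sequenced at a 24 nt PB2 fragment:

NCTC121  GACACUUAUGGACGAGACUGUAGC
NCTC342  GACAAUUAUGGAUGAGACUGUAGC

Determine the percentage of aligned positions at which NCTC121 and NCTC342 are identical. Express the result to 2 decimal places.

The sequences differ at positions 5 (C/A), 13 (C/U).
22 of the 24 sites match, so the percent identity is 22/24 × 100 = 91.67%.

91.67%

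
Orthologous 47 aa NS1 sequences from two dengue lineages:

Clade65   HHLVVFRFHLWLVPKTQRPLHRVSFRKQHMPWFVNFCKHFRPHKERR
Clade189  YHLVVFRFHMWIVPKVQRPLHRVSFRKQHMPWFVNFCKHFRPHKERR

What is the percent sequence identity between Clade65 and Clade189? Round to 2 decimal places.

Differing sites — 1:H/Y; 10:L/M; 12:L/I; 16:T/V.
43 of the 47 sites match, so the percent identity is 43/47 × 100 = 91.49%.

91.49%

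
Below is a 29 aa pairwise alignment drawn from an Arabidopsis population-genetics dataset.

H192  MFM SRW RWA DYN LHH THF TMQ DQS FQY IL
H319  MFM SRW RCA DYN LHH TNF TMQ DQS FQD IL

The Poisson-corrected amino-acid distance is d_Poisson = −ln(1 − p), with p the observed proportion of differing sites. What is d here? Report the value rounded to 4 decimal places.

The sequences differ at positions 8 (W/C), 17 (H/N), 27 (Y/D).
p = 3/29 = 0.103448.
d = −ln(1 − 0.103448) = −ln(0.896552) = 0.1092.

0.1092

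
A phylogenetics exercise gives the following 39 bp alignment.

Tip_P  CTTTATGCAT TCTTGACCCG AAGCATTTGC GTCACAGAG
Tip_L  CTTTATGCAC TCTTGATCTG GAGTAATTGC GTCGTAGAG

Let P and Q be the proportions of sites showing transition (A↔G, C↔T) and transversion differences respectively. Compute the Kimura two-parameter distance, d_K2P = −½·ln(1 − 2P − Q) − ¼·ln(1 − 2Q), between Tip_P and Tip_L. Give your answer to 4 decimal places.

0.2559

Differing sites — 10:T/C (Ti); 17:C/T (Ti); 19:C/T (Ti); 21:A/G (Ti); 24:C/T (Ti); 26:T/A (Tv); 34:A/G (Ti); 35:C/T (Ti).
Of the 8 differences, 7 transitions and 1 transversion over 39 sites: P = 7/39 = 0.179487, Q = 1/39 = 0.025641.
d = −0.5·ln(0.615385) − 0.25·ln(0.948718) = −0.5·(-0.485507) − 0.25·(-0.052644) = 0.2559.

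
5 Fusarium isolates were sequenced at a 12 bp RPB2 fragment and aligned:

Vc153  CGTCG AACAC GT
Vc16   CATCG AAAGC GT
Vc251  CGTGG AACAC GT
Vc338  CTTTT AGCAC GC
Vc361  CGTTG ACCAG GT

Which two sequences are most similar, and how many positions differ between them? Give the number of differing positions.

Pairwise Hamming distances:
  Vc153 vs Vc16: 3
  Vc153 vs Vc251: 1
  Vc153 vs Vc338: 5
  Vc153 vs Vc361: 3
  Vc16 vs Vc251: 4
  Vc16 vs Vc338: 7
  Vc16 vs Vc361: 6
  Vc251 vs Vc338: 5
  Vc251 vs Vc361: 3
  Vc338 vs Vc361: 5
The smallest is 1, between Vc153 and Vc251.

1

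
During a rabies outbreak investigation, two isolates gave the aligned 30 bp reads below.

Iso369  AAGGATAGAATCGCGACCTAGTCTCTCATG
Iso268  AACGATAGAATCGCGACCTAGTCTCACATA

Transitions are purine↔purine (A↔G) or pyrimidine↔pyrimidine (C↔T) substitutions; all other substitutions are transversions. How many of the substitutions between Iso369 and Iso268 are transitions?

1

Differing sites — 3:G/C (Tv); 26:T/A (Tv); 30:G/A (Ti).
Of the 3 differences, 1 transition and 2 transversions, so the answer is 1.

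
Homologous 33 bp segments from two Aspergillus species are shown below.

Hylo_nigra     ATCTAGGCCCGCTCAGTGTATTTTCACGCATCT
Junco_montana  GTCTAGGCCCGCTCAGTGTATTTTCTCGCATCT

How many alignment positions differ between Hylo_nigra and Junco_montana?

The sequences differ at positions 1 (A/G), 26 (A/T).
That gives 2 mismatches out of 33 aligned sites, so the Hamming distance is 2.

2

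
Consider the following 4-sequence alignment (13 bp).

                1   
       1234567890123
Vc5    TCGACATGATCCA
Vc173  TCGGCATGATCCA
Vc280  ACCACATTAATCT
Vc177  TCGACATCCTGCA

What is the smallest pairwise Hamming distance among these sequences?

Pairwise Hamming distances:
  Vc5 vs Vc173: 1
  Vc5 vs Vc280: 6
  Vc5 vs Vc177: 3
  Vc173 vs Vc280: 7
  Vc173 vs Vc177: 4
  Vc280 vs Vc177: 7
The smallest is 1, between Vc5 and Vc173.

1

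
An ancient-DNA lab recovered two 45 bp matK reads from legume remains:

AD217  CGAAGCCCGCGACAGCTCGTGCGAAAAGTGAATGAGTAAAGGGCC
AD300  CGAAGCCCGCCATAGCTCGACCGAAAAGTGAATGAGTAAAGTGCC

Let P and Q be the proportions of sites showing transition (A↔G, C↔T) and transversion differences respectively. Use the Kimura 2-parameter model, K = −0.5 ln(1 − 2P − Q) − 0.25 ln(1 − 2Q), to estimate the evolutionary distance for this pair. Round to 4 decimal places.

0.1205

The sequences differ at positions 11 (G/C, transversion), 13 (C/T, transition), 20 (T/A, transversion), 21 (G/C, transversion), 42 (G/T, transversion).
Of the 5 differences, 1 transition and 4 transversions over 45 sites: P = 1/45 = 0.022222, Q = 4/45 = 0.088889.
d = −0.5·ln(0.866667) − 0.25·ln(0.822222) = −0.5·(-0.143100) − 0.25·(-0.195745) = 0.1205.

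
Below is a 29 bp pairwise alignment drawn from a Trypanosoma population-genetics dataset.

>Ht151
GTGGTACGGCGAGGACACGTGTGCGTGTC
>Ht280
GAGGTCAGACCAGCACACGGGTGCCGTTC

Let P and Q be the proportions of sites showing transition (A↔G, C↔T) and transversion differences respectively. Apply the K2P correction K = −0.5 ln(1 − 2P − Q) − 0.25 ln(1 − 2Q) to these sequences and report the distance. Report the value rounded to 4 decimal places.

0.4808

The sequences differ at positions 2 (T/A, transversion), 6 (A/C, transversion), 7 (C/A, transversion), 9 (G/A, transition), 11 (G/C, transversion), 14 (G/C, transversion), 20 (T/G, transversion), 25 (G/C, transversion), 26 (T/G, transversion), 27 (G/T, transversion).
Of the 10 differences, 1 transition and 9 transversions over 29 sites: P = 1/29 = 0.034483, Q = 9/29 = 0.310345.
d = −0.5·ln(0.620689) − 0.25·ln(0.379310) = −0.5·(-0.476925) − 0.25·(-0.969401) = 0.4808.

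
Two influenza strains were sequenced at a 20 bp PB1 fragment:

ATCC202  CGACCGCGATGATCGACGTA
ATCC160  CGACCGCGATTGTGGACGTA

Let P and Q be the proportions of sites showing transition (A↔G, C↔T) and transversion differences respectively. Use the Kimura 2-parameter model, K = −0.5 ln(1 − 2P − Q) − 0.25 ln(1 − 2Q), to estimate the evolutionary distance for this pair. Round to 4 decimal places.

Differing sites — 11:G/T (Tv); 12:A/G (Ti); 14:C/G (Tv).
Of the 3 differences, 1 transition and 2 transversions over 20 sites: P = 1/20 = 0.050000, Q = 2/20 = 0.100000.
d = −0.5·ln(0.800000) − 0.25·ln(0.800000) = −0.5·(-0.223144) − 0.25·(-0.223144) = 0.1674.

0.1674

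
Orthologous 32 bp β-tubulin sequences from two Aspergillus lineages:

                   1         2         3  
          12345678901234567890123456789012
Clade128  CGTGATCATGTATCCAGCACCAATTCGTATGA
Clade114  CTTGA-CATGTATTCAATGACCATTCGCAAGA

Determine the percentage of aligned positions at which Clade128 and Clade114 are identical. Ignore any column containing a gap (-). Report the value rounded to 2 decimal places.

70.97%

Excluding the 1 gap column leaves 31 comparable sites.
Mismatches occur at site 2 (G→T), site 14 (C→T), site 17 (G→A), site 18 (C→T), site 19 (A→G), site 20 (C→A), site 22 (A→C), site 28 (T→C), site 30 (T→A).
22 of the 31 comparable sites match, so the percent identity is 22/31 × 100 = 70.97%.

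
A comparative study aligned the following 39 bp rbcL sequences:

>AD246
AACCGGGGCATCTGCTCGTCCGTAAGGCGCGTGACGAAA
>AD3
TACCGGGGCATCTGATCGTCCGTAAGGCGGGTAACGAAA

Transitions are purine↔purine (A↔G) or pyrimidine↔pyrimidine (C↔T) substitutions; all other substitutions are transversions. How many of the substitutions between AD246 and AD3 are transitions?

Mismatches occur at site 1 (A/T, transversion), site 15 (C/A, transversion), site 30 (C/G, transversion), site 33 (G/A, transition).
Of the 4 differences, 1 transition and 3 transversions, so the answer is 1.

1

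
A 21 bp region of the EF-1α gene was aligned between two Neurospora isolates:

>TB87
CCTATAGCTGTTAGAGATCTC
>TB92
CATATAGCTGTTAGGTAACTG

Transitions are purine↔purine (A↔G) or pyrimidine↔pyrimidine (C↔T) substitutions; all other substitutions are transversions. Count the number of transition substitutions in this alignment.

1

Differing sites — 2:C/A (Tv); 15:A/G (Ti); 16:G/T (Tv); 18:T/A (Tv); 21:C/G (Tv).
Of the 5 differences, 1 transition and 4 transversions, so the answer is 1.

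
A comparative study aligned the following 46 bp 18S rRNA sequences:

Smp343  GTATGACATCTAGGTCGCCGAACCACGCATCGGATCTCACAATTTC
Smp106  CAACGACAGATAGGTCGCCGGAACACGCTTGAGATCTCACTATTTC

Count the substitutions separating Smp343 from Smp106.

11

Differing sites — 1:G/C; 2:T/A; 4:T/C; 9:T/G; 10:C/A; 21:A/G; 23:C/A; 29:A/T; 31:C/G; 32:G/A; 41:A/T.
That gives 11 mismatches out of 46 aligned sites, so the Hamming distance is 11.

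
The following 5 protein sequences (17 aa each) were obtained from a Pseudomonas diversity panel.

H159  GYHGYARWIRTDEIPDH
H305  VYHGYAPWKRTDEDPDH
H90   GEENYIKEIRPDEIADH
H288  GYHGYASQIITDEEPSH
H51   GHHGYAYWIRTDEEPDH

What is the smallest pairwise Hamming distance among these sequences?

3

Pairwise Hamming distances:
  H159 vs H305: 4
  H159 vs H90: 8
  H159 vs H288: 5
  H159 vs H51: 3
  H305 vs H90: 11
  H305 vs H288: 7
  H305 vs H51: 5
  H90 vs H288: 11
  H90 vs H51: 9
  H288 vs H51: 5
The smallest is 3, between H159 and H51.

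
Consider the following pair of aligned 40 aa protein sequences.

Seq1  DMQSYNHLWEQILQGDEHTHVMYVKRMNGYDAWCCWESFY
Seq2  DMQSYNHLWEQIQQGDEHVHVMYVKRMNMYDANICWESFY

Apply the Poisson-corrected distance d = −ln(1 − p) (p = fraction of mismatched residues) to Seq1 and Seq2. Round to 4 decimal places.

0.1335

Differing sites — 13:L/Q; 19:T/V; 29:G/M; 33:W/N; 34:C/I.
p = 5/40 = 0.125000.
d = −ln(1 − 0.125000) = −ln(0.875000) = 0.1335.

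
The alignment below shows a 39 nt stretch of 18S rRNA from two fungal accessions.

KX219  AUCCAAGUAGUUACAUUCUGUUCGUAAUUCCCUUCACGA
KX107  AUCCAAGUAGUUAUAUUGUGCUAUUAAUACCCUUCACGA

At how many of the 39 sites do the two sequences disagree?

Mismatches occur at site 14 (C↔U), site 18 (C↔G), site 21 (U↔C), site 23 (C↔A), site 24 (G↔U), site 29 (U↔A).
That gives 6 mismatches out of 39 aligned sites, so the Hamming distance is 6.

6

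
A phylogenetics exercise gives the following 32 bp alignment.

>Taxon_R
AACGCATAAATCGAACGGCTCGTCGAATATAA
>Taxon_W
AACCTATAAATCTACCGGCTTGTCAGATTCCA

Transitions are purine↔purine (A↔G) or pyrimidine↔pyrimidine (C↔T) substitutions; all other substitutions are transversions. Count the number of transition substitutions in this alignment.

Differing sites — 4:G/C (Tv); 5:C/T (Ti); 13:G/T (Tv); 15:A/C (Tv); 21:C/T (Ti); 25:G/A (Ti); 26:A/G (Ti); 29:A/T (Tv); 30:T/C (Ti); 31:A/C (Tv).
Of the 10 differences, 5 transitions and 5 transversions, so the answer is 5.

5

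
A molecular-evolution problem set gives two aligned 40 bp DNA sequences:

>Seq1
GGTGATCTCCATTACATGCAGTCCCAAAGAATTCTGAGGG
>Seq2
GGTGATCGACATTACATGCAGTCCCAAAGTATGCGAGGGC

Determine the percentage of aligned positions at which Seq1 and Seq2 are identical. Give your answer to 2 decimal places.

80.00%

Differing sites — 8:T/G; 9:C/A; 30:A/T; 33:T/G; 35:T/G; 36:G/A; 37:A/G; 40:G/C.
32 of the 40 sites match, so the percent identity is 32/40 × 100 = 80.00%.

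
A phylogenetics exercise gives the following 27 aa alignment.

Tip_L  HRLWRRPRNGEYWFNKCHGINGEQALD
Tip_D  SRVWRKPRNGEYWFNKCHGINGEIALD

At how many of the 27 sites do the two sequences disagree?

4

The sequences differ at positions 1 (H/S), 3 (L/V), 6 (R/K), 24 (Q/I).
That gives 4 mismatches out of 27 aligned sites, so the Hamming distance is 4.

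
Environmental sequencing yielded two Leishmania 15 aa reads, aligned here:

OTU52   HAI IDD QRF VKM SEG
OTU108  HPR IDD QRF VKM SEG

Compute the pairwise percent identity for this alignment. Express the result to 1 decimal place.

86.7%

Differing sites — 2:A/P; 3:I/R.
13 of the 15 sites match, so the percent identity is 13/15 × 100 = 86.7%.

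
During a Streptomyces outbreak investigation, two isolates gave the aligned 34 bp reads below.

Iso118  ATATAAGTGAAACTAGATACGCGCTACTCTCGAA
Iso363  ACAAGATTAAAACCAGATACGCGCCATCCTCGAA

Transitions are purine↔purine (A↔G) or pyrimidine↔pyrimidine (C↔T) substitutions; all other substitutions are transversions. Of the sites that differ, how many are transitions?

The sequences differ at positions 2 (T/C, transition), 4 (T/A, transversion), 5 (A/G, transition), 7 (G/T, transversion), 9 (G/A, transition), 14 (T/C, transition), 25 (T/C, transition), 27 (C/T, transition), 28 (T/C, transition).
Of the 9 differences, 7 transitions and 2 transversions, so the answer is 7.

7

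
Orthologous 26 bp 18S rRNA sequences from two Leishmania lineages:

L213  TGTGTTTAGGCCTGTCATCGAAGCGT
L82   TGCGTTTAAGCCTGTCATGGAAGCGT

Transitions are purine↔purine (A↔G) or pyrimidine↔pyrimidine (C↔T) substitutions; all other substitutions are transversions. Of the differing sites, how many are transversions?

Mismatches occur at site 3 (T↔C, transition), site 9 (G↔A, transition), site 19 (C↔G, transversion).
Of the 3 differences, 2 transitions and 1 transversion, so the answer is 1.

1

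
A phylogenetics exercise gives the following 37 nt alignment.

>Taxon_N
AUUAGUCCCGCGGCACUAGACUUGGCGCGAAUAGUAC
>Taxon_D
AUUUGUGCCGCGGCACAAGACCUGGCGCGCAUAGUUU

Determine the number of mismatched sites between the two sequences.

7

Differing sites — 4:A/U; 7:C/G; 17:U/A; 22:U/C; 30:A/C; 36:A/U; 37:C/U.
That gives 7 mismatches out of 37 aligned sites, so the Hamming distance is 7.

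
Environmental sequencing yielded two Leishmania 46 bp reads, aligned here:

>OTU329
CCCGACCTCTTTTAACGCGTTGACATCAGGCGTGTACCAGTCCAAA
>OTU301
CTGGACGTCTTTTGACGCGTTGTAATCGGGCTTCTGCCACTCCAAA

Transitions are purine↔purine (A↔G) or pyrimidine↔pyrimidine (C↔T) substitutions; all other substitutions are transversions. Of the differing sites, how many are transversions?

The sequences differ at positions 2 (C/T, transition), 3 (C/G, transversion), 7 (C/G, transversion), 14 (A/G, transition), 23 (A/T, transversion), 24 (C/A, transversion), 28 (A/G, transition), 32 (G/T, transversion), 34 (G/C, transversion), 36 (A/G, transition), 40 (G/C, transversion).
Of the 11 differences, 4 transitions and 7 transversions, so the answer is 7.

7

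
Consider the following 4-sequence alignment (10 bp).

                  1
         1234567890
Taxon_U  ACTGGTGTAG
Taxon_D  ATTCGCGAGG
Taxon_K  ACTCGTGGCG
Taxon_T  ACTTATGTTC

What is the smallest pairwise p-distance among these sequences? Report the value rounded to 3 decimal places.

Pairwise Hamming distances:
  Taxon_U vs Taxon_D: 5
  Taxon_U vs Taxon_K: 3
  Taxon_U vs Taxon_T: 4
  Taxon_D vs Taxon_K: 4
  Taxon_D vs Taxon_T: 7
  Taxon_K vs Taxon_T: 5
The smallest is 3 mismatches, between Taxon_U and Taxon_K; p = 3/10 = 0.300.

0.300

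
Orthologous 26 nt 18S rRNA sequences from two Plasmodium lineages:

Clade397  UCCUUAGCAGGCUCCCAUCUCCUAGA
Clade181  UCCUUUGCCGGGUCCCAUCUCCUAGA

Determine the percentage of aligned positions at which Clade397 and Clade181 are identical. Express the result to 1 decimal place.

Differing sites — 6:A/U; 9:A/C; 12:C/G.
23 of the 26 sites match, so the percent identity is 23/26 × 100 = 88.5%.

88.5%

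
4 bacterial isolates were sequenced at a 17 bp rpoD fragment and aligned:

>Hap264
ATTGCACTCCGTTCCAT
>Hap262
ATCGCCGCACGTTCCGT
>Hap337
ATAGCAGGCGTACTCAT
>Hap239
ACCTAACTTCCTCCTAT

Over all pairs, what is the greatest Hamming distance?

12

Pairwise Hamming distances:
  Hap264 vs Hap262: 6
  Hap264 vs Hap337: 8
  Hap264 vs Hap239: 8
  Hap262 vs Hap337: 10
  Hap262 vs Hap239: 11
  Hap337 vs Hap239: 12
The largest is 12, between Hap337 and Hap239.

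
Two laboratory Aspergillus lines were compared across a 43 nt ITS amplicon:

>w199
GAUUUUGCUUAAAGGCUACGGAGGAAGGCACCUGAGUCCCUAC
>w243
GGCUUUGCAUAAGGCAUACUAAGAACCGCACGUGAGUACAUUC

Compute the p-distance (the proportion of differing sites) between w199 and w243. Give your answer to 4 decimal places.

Differing sites — 2:A/G; 3:U/C; 9:U/A; 13:A/G; 15:G/C; 16:C/A; 20:G/U; 21:G/A; 24:G/A; 26:A/C; 27:G/C; 32:C/G; 38:C/A; 40:C/A; 42:A/U.
There are 15 differences over 43 sites, so p = 15/43 = 0.3488.

0.3488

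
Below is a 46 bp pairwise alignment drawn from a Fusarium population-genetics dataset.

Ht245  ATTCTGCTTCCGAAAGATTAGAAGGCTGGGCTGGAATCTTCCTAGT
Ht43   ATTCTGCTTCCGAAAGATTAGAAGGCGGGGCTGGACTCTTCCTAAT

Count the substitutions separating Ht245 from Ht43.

3

Mismatches occur at site 27 (T→G), site 36 (A→C), site 45 (G→A).
That gives 3 mismatches out of 46 aligned sites, so the Hamming distance is 3.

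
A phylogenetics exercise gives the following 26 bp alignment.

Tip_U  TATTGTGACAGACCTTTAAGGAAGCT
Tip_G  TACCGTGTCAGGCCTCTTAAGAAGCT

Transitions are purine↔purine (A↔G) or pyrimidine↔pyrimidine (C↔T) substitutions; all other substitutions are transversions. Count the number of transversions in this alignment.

2

The sequences differ at positions 3 (T/C, transition), 4 (T/C, transition), 8 (A/T, transversion), 12 (A/G, transition), 16 (T/C, transition), 18 (A/T, transversion), 20 (G/A, transition).
Of the 7 differences, 5 transitions and 2 transversions, so the answer is 2.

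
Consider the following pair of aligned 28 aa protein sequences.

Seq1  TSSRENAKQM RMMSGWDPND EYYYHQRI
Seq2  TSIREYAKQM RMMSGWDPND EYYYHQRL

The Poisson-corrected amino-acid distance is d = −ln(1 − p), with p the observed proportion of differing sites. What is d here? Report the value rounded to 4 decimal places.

Mismatches occur at site 3 (S/I), site 6 (N/Y), site 28 (I/L).
p = 3/28 = 0.107143.
d = −ln(1 − 0.107143) = −ln(0.892857) = 0.1133.

0.1133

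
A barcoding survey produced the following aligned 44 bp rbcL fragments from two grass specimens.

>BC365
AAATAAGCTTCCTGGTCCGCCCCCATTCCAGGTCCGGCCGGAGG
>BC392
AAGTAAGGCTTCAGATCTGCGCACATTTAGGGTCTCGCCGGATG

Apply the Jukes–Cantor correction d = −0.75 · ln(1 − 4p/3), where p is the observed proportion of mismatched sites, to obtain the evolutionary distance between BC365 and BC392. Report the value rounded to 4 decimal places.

Differing sites — 3:A/G; 8:C/G; 9:T/C; 11:C/T; 13:T/A; 15:G/A; 18:C/T; 21:C/G; 23:C/A; 28:C/T; 29:C/A; 30:A/G; 35:C/T; 36:G/C; 43:G/T.
p = 15/44 = 0.340909.
d = −0.75 · ln(1 − (4/3)·0.340909) = −0.75 · ln(0.545455) = −0.75 · (-0.606135) = 0.4546.

0.4546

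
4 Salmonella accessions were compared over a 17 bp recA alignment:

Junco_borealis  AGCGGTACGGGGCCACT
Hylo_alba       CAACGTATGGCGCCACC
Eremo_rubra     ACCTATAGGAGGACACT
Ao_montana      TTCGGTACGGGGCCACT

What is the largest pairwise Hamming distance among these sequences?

Pairwise Hamming distances:
  Junco_borealis vs Hylo_alba: 7
  Junco_borealis vs Eremo_rubra: 6
  Junco_borealis vs Ao_montana: 2
  Hylo_alba vs Eremo_rubra: 10
  Hylo_alba vs Ao_montana: 7
  Eremo_rubra vs Ao_montana: 7
The largest is 10, between Hylo_alba and Eremo_rubra.

10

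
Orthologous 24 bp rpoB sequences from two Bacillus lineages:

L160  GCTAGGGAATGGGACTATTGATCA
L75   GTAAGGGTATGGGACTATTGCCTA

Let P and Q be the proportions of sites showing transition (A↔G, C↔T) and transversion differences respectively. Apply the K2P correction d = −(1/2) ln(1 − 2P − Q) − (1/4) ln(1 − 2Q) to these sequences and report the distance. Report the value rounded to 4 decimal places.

0.3069

The sequences differ at positions 2 (C/T, transition), 3 (T/A, transversion), 8 (A/T, transversion), 21 (A/C, transversion), 22 (T/C, transition), 23 (C/T, transition).
Of the 6 differences, 3 transitions and 3 transversions over 24 sites: P = 3/24 = 0.125000, Q = 3/24 = 0.125000.
d = −0.5·ln(0.625000) − 0.25·ln(0.750000) = −0.5·(-0.470004) − 0.25·(-0.287682) = 0.3069.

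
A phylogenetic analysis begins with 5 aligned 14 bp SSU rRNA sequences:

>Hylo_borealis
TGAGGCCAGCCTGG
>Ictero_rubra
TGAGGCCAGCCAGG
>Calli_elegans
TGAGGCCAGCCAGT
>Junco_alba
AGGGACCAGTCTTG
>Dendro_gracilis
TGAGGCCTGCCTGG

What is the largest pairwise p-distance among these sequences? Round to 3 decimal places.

Pairwise Hamming distances:
  Hylo_borealis vs Ictero_rubra: 1
  Hylo_borealis vs Calli_elegans: 2
  Hylo_borealis vs Junco_alba: 5
  Hylo_borealis vs Dendro_gracilis: 1
  Ictero_rubra vs Calli_elegans: 1
  Ictero_rubra vs Junco_alba: 6
  Ictero_rubra vs Dendro_gracilis: 2
  Calli_elegans vs Junco_alba: 7
  Calli_elegans vs Dendro_gracilis: 3
  Junco_alba vs Dendro_gracilis: 6
The largest is 7 mismatches, between Calli_elegans and Junco_alba; p = 7/14 = 0.500.

0.500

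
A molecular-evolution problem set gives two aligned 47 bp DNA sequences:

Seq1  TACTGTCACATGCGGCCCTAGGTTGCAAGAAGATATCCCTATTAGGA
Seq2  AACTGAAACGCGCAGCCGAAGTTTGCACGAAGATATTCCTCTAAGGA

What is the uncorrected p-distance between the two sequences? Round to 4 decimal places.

0.2766

The sequences differ at positions 1 (T/A), 6 (T/A), 7 (C/A), 10 (A/G), 11 (T/C), 14 (G/A), 18 (C/G), 19 (T/A), 22 (G/T), 28 (A/C), 37 (C/T), 41 (A/C), 43 (T/A).
There are 13 differences over 47 sites, so p = 13/47 = 0.2766.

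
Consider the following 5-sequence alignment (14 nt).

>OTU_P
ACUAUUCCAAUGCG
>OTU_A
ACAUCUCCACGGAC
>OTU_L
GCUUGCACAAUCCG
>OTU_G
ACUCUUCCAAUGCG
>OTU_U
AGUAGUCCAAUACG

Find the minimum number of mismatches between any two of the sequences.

1

Pairwise Hamming distances:
  OTU_P vs OTU_A: 7
  OTU_P vs OTU_L: 6
  OTU_P vs OTU_G: 1
  OTU_P vs OTU_U: 3
  OTU_A vs OTU_L: 10
  OTU_A vs OTU_G: 7
  OTU_A vs OTU_U: 9
  OTU_L vs OTU_G: 6
  OTU_L vs OTU_U: 6
  OTU_G vs OTU_U: 4
The smallest is 1, between OTU_P and OTU_G.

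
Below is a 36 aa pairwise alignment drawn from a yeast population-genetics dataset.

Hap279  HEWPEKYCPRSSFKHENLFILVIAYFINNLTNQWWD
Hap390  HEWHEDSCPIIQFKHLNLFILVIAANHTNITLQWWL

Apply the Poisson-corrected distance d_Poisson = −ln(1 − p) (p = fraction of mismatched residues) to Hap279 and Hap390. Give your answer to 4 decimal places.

0.4925

The sequences differ at positions 4 (P/H), 6 (K/D), 7 (Y/S), 10 (R/I), 11 (S/I), 12 (S/Q), 16 (E/L), 25 (Y/A), 26 (F/N), 27 (I/H), 28 (N/T), 30 (L/I), 32 (N/L), 36 (D/L).
p = 14/36 = 0.388889.
d = −ln(1 − 0.388889) = −ln(0.611111) = 0.4925.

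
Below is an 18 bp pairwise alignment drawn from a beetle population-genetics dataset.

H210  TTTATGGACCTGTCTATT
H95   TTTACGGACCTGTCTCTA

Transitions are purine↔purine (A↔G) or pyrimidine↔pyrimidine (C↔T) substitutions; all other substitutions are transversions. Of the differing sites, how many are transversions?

2

The sequences differ at positions 5 (T/C, transition), 16 (A/C, transversion), 18 (T/A, transversion).
Of the 3 differences, 1 transition and 2 transversions, so the answer is 2.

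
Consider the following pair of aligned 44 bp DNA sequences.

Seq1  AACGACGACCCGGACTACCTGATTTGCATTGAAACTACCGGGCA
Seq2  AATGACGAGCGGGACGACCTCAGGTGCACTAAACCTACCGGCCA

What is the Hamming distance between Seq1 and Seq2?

11

Differing sites — 3:C/T; 9:C/G; 11:C/G; 16:T/G; 21:G/C; 23:T/G; 24:T/G; 29:T/C; 31:G/A; 34:A/C; 42:G/C.
That gives 11 mismatches out of 44 aligned sites, so the Hamming distance is 11.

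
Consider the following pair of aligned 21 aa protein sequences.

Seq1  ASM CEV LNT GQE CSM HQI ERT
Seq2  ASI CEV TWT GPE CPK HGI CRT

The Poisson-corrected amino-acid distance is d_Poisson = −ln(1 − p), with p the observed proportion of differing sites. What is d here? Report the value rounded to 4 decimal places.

0.4796

The sequences differ at positions 3 (M/I), 7 (L/T), 8 (N/W), 11 (Q/P), 14 (S/P), 15 (M/K), 17 (Q/G), 19 (E/C).
p = 8/21 = 0.380952.
d = −ln(1 − 0.380952) = −ln(0.619048) = 0.4796.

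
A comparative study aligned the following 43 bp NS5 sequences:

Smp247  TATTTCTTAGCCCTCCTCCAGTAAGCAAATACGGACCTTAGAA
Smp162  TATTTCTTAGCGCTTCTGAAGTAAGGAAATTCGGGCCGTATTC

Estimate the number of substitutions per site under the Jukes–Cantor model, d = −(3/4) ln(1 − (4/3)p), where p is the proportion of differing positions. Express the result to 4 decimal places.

Mismatches occur at site 12 (C↔G), site 15 (C↔T), site 18 (C↔G), site 19 (C↔A), site 26 (C↔G), site 31 (A↔T), site 35 (A↔G), site 38 (T↔G), site 41 (G↔T), site 42 (A↔T), site 43 (A↔C).
p = 11/43 = 0.255814.
d = −0.75 · ln(1 − (4/3)·0.255814) = −0.75 · ln(0.658915) = −0.75 · (-0.417161) = 0.3129.

0.3129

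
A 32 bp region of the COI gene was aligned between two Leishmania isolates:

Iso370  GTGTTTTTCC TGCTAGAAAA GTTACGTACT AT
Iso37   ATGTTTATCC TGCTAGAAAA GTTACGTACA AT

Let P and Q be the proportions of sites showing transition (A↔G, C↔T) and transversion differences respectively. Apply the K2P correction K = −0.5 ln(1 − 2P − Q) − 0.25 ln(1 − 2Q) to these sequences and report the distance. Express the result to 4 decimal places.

Mismatches occur at site 1 (G↔A, transition), site 7 (T↔A, transversion), site 30 (T↔A, transversion).
Of the 3 differences, 1 transition and 2 transversions over 32 sites: P = 1/32 = 0.031250, Q = 2/32 = 0.062500.
d = −0.5·ln(0.875000) − 0.25·ln(0.875000) = −0.5·(-0.133531) − 0.25·(-0.133531) = 0.1001.

0.1001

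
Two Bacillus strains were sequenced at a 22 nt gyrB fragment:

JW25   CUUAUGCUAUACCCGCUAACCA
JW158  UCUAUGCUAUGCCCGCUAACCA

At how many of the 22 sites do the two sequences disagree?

3

The sequences differ at positions 1 (C/U), 2 (U/C), 11 (A/G).
That gives 3 mismatches out of 22 aligned sites, so the Hamming distance is 3.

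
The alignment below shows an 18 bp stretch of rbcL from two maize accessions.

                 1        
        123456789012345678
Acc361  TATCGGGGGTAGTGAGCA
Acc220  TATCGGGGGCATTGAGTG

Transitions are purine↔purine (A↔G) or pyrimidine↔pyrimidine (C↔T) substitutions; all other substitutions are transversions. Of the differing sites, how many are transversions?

Mismatches occur at site 10 (T↔C, transition), site 12 (G↔T, transversion), site 17 (C↔T, transition), site 18 (A↔G, transition).
Of the 4 differences, 3 transitions and 1 transversion, so the answer is 1.

1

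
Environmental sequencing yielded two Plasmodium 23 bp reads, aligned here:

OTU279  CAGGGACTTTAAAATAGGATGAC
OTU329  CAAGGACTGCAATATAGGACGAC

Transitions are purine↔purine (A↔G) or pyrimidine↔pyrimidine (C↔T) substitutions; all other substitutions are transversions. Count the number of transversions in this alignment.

2

Mismatches occur at site 3 (G↔A, transition), site 9 (T↔G, transversion), site 10 (T↔C, transition), site 13 (A↔T, transversion), site 20 (T↔C, transition).
Of the 5 differences, 3 transitions and 2 transversions, so the answer is 2.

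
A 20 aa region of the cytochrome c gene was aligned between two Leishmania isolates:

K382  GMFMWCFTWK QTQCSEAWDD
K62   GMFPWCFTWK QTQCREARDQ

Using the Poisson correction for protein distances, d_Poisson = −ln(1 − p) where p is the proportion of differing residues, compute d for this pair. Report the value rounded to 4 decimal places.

0.2231

Mismatches occur at site 4 (M/P), site 15 (S/R), site 18 (W/R), site 20 (D/Q).
p = 4/20 = 0.200000.
d = −ln(1 − 0.200000) = −ln(0.800000) = 0.2231.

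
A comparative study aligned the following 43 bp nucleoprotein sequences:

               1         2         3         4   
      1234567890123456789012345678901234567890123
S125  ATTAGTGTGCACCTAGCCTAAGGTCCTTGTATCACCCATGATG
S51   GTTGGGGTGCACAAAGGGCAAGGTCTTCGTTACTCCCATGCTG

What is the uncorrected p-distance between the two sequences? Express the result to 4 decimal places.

0.3256

The sequences differ at positions 1 (A/G), 4 (A/G), 6 (T/G), 13 (C/A), 14 (T/A), 17 (C/G), 18 (C/G), 19 (T/C), 26 (C/T), 28 (T/C), 31 (A/T), 32 (T/A), 34 (A/T), 41 (A/C).
There are 14 differences over 43 sites, so p = 14/43 = 0.3256.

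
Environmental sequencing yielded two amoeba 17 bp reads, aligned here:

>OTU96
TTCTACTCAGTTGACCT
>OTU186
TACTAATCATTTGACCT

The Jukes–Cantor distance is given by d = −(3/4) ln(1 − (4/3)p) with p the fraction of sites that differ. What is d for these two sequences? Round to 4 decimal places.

The sequences differ at positions 2 (T/A), 6 (C/A), 10 (G/T).
p = 3/17 = 0.176471.
d = −0.75 · ln(1 − (4/3)·0.176471) = −0.75 · ln(0.764705) = −0.75 · (-0.268265) = 0.2012.

0.2012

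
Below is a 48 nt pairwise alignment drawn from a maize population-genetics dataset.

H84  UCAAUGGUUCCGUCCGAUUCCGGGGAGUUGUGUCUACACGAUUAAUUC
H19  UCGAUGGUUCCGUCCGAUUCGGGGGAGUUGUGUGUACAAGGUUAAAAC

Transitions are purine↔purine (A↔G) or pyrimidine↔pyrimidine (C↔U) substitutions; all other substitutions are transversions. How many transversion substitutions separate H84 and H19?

5

Mismatches occur at site 3 (A/G, transition), site 21 (C/G, transversion), site 34 (C/G, transversion), site 39 (C/A, transversion), site 41 (A/G, transition), site 46 (U/A, transversion), site 47 (U/A, transversion).
Of the 7 differences, 2 transitions and 5 transversions, so the answer is 5.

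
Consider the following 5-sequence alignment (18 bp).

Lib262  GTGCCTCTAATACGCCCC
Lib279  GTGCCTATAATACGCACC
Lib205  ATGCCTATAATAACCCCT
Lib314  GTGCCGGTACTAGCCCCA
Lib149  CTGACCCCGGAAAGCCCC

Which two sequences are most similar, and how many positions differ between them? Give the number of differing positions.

Pairwise Hamming distances:
  Lib262 vs Lib279: 2
  Lib262 vs Lib205: 5
  Lib262 vs Lib314: 6
  Lib262 vs Lib149: 8
  Lib279 vs Lib205: 5
  Lib279 vs Lib314: 7
  Lib279 vs Lib149: 10
  Lib205 vs Lib314: 6
  Lib205 vs Lib149: 10
  Lib314 vs Lib149: 11
The smallest is 2, between Lib262 and Lib279.

2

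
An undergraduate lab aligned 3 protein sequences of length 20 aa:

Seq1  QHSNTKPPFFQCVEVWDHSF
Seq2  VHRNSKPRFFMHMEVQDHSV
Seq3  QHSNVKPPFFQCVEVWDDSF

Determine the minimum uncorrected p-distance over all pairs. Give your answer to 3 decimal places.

Pairwise Hamming distances:
  Seq1 vs Seq2: 9
  Seq1 vs Seq3: 2
  Seq2 vs Seq3: 10
The smallest is 2 mismatches, between Seq1 and Seq3; p = 2/20 = 0.100.

0.100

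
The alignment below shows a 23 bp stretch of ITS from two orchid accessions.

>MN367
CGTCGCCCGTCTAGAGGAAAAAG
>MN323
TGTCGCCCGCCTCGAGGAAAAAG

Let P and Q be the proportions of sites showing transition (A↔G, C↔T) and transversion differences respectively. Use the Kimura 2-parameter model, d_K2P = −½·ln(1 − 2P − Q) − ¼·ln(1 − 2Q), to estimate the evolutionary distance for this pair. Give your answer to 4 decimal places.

0.1453

Differing sites — 1:C/T (Ti); 10:T/C (Ti); 13:A/C (Tv).
Of the 3 differences, 2 transitions and 1 transversion over 23 sites: P = 2/23 = 0.086957, Q = 1/23 = 0.043478.
d = −0.5·ln(0.782608) − 0.25·ln(0.913044) = −0.5·(-0.245123) − 0.25·(-0.090971) = 0.1453.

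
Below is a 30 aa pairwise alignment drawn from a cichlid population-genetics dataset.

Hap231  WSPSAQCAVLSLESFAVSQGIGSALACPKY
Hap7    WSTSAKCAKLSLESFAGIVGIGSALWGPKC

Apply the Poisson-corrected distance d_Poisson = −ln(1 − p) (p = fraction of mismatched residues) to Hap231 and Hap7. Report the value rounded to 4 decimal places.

Differing sites — 3:P/T; 6:Q/K; 9:V/K; 17:V/G; 18:S/I; 19:Q/V; 26:A/W; 27:C/G; 30:Y/C.
p = 9/30 = 0.300000.
d = −ln(1 − 0.300000) = −ln(0.700000) = 0.3567.

0.3567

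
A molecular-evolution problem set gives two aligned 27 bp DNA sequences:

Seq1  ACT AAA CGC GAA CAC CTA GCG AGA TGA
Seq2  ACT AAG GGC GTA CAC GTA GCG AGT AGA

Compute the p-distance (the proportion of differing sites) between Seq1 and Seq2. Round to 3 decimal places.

0.222

Mismatches occur at site 6 (A/G), site 7 (C/G), site 11 (A/T), site 16 (C/G), site 24 (A/T), site 25 (T/A).
There are 6 differences over 27 sites, so p = 6/27 = 0.222.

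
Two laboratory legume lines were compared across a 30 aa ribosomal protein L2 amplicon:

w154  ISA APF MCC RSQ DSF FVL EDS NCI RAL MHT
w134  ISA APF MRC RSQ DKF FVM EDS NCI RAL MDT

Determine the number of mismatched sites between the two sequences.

Differing sites — 8:C/R; 14:S/K; 18:L/M; 29:H/D.
That gives 4 mismatches out of 30 aligned sites, so the Hamming distance is 4.

4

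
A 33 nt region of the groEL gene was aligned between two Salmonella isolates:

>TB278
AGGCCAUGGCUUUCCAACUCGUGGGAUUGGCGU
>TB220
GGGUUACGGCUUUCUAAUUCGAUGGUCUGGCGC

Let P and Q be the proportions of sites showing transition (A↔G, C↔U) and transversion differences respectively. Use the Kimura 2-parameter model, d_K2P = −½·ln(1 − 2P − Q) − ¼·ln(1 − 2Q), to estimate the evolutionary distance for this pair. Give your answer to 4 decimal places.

0.4789

Differing sites — 1:A/G (Ti); 4:C/U (Ti); 5:C/U (Ti); 7:U/C (Ti); 15:C/U (Ti); 18:C/U (Ti); 22:U/A (Tv); 23:G/U (Tv); 26:A/U (Tv); 27:U/C (Ti); 33:U/C (Ti).
Of the 11 differences, 8 transitions and 3 transversions over 33 sites: P = 8/33 = 0.242424, Q = 3/33 = 0.090909.
d = −0.5·ln(0.424243) − 0.25·ln(0.818182) = −0.5·(-0.857449) − 0.25·(-0.200670) = 0.4789.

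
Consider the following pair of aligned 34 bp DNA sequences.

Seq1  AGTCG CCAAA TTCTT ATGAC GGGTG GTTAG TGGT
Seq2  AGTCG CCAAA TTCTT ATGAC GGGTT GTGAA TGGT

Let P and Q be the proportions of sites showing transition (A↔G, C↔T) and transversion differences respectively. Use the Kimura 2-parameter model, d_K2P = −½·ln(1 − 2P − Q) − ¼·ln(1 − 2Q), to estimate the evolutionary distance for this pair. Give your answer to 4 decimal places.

Differing sites — 25:G/T (Tv); 28:T/G (Tv); 30:G/A (Ti).
Of the 3 differences, 1 transition and 2 transversions over 34 sites: P = 1/34 = 0.029412, Q = 2/34 = 0.058824.
d = −0.5·ln(0.882352) − 0.25·ln(0.882352) = −0.5·(-0.125164) − 0.25·(-0.125164) = 0.0939.

0.0939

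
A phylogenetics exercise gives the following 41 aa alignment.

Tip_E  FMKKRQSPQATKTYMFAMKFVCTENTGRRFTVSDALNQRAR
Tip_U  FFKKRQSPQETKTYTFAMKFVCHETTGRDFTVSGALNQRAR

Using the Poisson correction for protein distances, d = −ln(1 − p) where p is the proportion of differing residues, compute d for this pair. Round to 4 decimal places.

Differing sites — 2:M/F; 10:A/E; 15:M/T; 23:T/H; 25:N/T; 29:R/D; 34:D/G.
p = 7/41 = 0.170732.
d = −ln(1 − 0.170732) = −ln(0.829268) = 0.1872.

0.1872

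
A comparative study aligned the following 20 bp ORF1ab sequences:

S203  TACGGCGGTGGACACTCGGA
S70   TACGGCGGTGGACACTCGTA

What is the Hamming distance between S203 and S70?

1

Differing sites — 19:G/T.
That gives 1 mismatch out of 20 aligned sites, so the Hamming distance is 1.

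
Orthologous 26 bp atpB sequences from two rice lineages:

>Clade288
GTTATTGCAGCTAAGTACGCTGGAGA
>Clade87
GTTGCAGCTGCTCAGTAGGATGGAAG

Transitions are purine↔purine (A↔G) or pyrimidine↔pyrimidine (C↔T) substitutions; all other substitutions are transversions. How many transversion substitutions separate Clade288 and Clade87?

5

Differing sites — 4:A/G (Ti); 5:T/C (Ti); 6:T/A (Tv); 9:A/T (Tv); 13:A/C (Tv); 18:C/G (Tv); 20:C/A (Tv); 25:G/A (Ti); 26:A/G (Ti).
Of the 9 differences, 4 transitions and 5 transversions, so the answer is 5.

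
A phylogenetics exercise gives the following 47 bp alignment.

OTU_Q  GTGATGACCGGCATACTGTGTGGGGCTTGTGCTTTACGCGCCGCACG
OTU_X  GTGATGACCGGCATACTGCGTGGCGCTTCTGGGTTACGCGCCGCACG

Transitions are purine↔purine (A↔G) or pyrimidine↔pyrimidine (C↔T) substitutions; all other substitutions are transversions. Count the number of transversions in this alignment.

Differing sites — 19:T/C (Ti); 24:G/C (Tv); 29:G/C (Tv); 32:C/G (Tv); 33:T/G (Tv).
Of the 5 differences, 1 transition and 4 transversions, so the answer is 4.

4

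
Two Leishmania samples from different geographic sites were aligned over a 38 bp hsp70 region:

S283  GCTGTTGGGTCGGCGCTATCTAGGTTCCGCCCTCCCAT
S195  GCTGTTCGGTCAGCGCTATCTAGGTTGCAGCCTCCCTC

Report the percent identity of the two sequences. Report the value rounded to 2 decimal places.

Differing sites — 7:G/C; 12:G/A; 27:C/G; 29:G/A; 30:C/G; 37:A/T; 38:T/C.
31 of the 38 sites match, so the percent identity is 31/38 × 100 = 81.58%.

81.58%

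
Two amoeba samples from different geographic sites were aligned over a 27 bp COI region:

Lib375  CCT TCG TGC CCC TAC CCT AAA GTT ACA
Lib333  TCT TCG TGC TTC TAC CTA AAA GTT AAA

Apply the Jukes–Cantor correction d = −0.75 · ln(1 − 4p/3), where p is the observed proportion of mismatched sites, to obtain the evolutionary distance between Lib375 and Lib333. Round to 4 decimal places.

0.2635

Differing sites — 1:C/T; 10:C/T; 11:C/T; 17:C/T; 18:T/A; 26:C/A.
p = 6/27 = 0.222222.
d = −0.75 · ln(1 − (4/3)·0.222222) = −0.75 · ln(0.703704) = −0.75 · (-0.351397) = 0.2635.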